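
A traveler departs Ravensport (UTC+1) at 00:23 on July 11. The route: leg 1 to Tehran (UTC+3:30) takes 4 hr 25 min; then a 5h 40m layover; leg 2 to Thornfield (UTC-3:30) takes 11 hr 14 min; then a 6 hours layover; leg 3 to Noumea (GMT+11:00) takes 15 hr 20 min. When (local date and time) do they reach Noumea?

05:02 on July 13

Convert departure to UTC: 00:23 − 1:00 = 23:23 UTC on Jul 10.
Add 4 hours 25 minutes leg 1 → 03:48 UTC (Jul 11).
Add 5 hours and 40 minutes layover in Tehran → 09:28 UTC.
Add 11 hours and 14 minutes leg 2 → 20:42 UTC.
Add 6 hours layover in Thornfield → 02:42 UTC (Jul 12).
Add 15 hours 20 minutes leg 3 → 18:02 UTC.
Noumea is UTC+11:00, so local arrival = 18:02 + 11:00 = 05:02 on Jul 13.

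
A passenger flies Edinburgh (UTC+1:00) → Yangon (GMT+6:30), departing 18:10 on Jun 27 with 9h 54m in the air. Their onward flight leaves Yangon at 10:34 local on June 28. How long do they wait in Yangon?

1 hour

Convert departure to UTC: 18:10 − 1:00 = 17:10 UTC on Jun 27.
Add 9 hours and 54 minutes flight time → 03:04 UTC (Jun 28).
Yangon is UTC+6:30, so local arrival = 03:04 + 6:30 = 09:34 on Jun 28.
Layover = 10:34 − 09:34 = 1 hour.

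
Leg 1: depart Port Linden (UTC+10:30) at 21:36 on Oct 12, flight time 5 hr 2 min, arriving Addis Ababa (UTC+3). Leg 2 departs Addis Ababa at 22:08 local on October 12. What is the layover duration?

3 hours

Convert departure to UTC: 21:36 − 10:30 = 11:06 UTC on Oct 12.
Add 5 hours 2 minutes flight time → 16:08 UTC.
Addis Ababa is UTC+3:00, so local arrival = 16:08 + 3:00 = 19:08 on Oct 12.
Layover = 22:08 − 19:08 = 3 hours.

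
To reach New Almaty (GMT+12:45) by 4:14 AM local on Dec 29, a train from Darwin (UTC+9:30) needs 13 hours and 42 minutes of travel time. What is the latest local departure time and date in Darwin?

11:17 AM on December 28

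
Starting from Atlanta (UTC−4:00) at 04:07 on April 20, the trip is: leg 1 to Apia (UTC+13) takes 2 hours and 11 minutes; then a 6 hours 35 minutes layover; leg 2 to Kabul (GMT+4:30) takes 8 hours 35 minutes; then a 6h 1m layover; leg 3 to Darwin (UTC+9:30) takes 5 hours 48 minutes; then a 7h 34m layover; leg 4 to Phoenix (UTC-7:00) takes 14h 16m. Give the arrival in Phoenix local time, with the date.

Convert departure to UTC: 04:07 + 4:00 = 08:07 UTC on Apr 20.
Add 2 hours 11 minutes leg 1 → 10:18 UTC.
Add 6 hours 35 minutes layover in Apia → 16:53 UTC.
Add 8 hours 35 minutes leg 2 → 01:28 UTC (Apr 21).
Add 6 hours and 1 minute layover in Kabul → 07:29 UTC.
Add 5 hours and 48 minutes leg 3 → 13:17 UTC.
Add 7 hours 34 minutes layover in Darwin → 20:51 UTC.
Add 14 hours 16 minutes leg 4 → 11:07 UTC (Apr 22).
Phoenix is UTC−7:00, so local arrival = 11:07 − 7:00 = 04:07 on Apr 22.

04:07 on April 22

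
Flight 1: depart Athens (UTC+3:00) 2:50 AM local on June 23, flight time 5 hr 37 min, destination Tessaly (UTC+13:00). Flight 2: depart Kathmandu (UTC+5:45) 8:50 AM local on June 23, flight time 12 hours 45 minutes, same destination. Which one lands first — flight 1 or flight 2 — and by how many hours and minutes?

the first, by 10 hours 23 minutes

Flight 1 in UTC: 2:50 AM − 3:00 = 11:50 PM on Jun 22.
+5 hours and 37 minutes → arrive 5:27 AM UTC on Jun 23.
Flight 2 in UTC: 8:50 AM − 5:45 = 3:05 AM on Jun 23.
+12 hours 45 minutes → arrive 3:50 PM UTC on Jun 23.
Flight 1 lands earlier by 10 hours 23 minutes.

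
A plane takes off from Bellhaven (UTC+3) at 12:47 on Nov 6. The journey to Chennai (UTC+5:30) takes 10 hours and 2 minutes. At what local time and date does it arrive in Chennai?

01:19 on Nov 7

Convert departure to UTC: 12:47 − 3:00 = 09:47 UTC on Nov 6.
Add 10 hours and 2 minutes travel time → 19:49 UTC.
Chennai is UTC+5:30, so local arrival = 19:49 + 5:30 = 01:19 on Nov 7.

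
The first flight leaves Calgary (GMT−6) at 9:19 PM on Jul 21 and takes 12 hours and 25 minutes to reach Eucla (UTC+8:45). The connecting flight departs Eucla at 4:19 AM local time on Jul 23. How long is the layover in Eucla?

Convert departure to UTC: 9:19 PM + 6:00 = 3:19 AM UTC on Jul 22.
Add 12 hours and 25 minutes flight time → 3:44 PM UTC.
Eucla is UTC+8:45, so local arrival = 3:44 PM + 8:45 = 12:29 AM on Jul 23.
Layover = 4:19 AM − 12:29 AM = 3 hours 50 minutes.

3 hours 50 minutes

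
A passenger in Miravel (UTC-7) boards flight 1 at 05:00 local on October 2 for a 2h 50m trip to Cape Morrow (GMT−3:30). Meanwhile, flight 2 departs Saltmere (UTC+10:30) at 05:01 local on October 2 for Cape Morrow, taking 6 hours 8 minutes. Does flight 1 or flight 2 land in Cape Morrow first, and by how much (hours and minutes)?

the second, by 14 hours 11 minutes

Flight 1 in UTC: 05:00 + 7:00 = 12:00 on Oct 2.
+2 hours and 50 minutes → arrive 14:50 UTC on Oct 2.
Flight 2 in UTC: 05:01 − 10:30 = 18:31 on Oct 1.
+6 hours 8 minutes → arrive 00:39 UTC on Oct 2.
Flight 2 lands earlier by 14 hours 11 minutes.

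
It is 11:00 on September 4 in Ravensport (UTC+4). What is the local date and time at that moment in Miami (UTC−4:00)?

Miami is 8:00 behind Ravensport.
Shift by the zone difference: 11:00 − 8:00 = 03:00 on Sep 4 in Miami.

03:00 on September 4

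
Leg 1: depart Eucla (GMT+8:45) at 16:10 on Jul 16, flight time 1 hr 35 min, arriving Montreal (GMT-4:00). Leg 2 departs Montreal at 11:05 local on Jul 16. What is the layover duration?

6 hours 5 minutes

Convert departure to UTC: 16:10 − 8:45 = 07:25 UTC on Jul 16.
Add 1 hour and 35 minutes flight time → 09:00 UTC.
Montreal is UTC−4:00, so local arrival = 09:00 − 4:00 = 05:00 on Jul 16.
Layover = 11:05 − 05:00 = 6 hours 5 minutes.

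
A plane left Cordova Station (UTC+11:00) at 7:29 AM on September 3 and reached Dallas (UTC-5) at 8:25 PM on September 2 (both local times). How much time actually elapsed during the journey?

4 hours 56 minutes

Departure in UTC: 7:29 AM − 11:00 = 8:29 PM on Sep 2.
Arrival in UTC: 8:25 PM + 5:00 = 1:25 AM on Sep 3.
Elapsed = 1:25 AM − 8:29 PM (+1 day) = 4 hours 56 minutes.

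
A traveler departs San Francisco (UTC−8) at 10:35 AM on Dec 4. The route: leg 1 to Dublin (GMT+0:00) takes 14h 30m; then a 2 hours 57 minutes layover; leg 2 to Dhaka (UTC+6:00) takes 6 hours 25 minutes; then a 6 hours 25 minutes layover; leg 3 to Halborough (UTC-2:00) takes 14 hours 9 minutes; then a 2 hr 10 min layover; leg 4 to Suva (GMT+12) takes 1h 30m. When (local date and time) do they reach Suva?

Convert departure to UTC: 10:35 AM + 8:00 = 6:35 PM UTC on Dec 4.
Add 14 hours and 30 minutes leg 1 → 9:05 AM UTC (Dec 5).
Add 2 hours and 57 minutes layover in Dublin → 12:02 PM UTC.
Add 6 hours 25 minutes leg 2 → 6:27 PM UTC.
Add 6 hours and 25 minutes layover in Dhaka → 12:52 AM UTC (Dec 6).
Add 14 hours 9 minutes leg 3 → 3:01 PM UTC.
Add 2 hours and 10 minutes layover in Halborough → 5:11 PM UTC.
Add 1 hour 30 minutes leg 4 → 6:41 PM UTC.
Suva is UTC+12:00, so local arrival = 6:41 PM + 12:00 = 6:41 AM on Dec 7.

6:41 AM on December 7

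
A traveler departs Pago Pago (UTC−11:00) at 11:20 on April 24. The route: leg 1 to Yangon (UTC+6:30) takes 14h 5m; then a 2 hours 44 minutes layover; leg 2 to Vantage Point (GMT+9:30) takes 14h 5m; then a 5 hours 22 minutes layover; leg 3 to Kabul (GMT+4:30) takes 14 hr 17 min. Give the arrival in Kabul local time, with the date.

05:23 on Apr 27

Convert departure to UTC: 11:20 + 11:00 = 22:20 UTC on Apr 24.
Add 14 hours 5 minutes leg 1 → 12:25 UTC (Apr 25).
Add 2 hours and 44 minutes layover in Yangon → 15:09 UTC.
Add 14 hours 5 minutes leg 2 → 05:14 UTC (Apr 26).
Add 5 hours and 22 minutes layover in Vantage Point → 10:36 UTC.
Add 14 hours 17 minutes leg 3 → 00:53 UTC (Apr 27).
Kabul is UTC+4:30, so local arrival = 00:53 + 4:30 = 05:23 on Apr 27.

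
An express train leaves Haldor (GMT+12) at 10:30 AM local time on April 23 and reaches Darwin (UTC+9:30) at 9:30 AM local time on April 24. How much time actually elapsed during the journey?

25 hours 30 minutes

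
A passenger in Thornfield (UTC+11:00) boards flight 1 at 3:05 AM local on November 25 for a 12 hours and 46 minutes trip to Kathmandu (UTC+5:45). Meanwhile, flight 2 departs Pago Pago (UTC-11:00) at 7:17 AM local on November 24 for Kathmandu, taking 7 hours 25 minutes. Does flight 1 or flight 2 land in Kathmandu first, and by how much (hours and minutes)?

Flight 1 in UTC: 3:05 AM − 11:00 = 4:05 PM on Nov 24.
+12 hours 46 minutes → arrive 4:51 AM UTC on Nov 25.
Flight 2 in UTC: 7:17 AM + 11:00 = 6:17 PM on Nov 24.
+7 hours 25 minutes → arrive 1:42 AM UTC on Nov 25.
Flight 2 lands earlier by 3 hours 9 minutes.

the second, by 3 hours 9 minutes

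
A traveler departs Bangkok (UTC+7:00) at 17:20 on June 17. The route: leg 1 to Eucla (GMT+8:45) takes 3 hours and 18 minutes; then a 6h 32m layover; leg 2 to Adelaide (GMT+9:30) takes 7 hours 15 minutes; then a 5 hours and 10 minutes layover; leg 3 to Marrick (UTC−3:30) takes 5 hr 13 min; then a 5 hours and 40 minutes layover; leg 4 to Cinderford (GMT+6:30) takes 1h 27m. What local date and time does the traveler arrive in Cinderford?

Convert departure to UTC: 17:20 − 7:00 = 10:20 UTC on Jun 17.
Add 3 hours 18 minutes leg 1 → 13:38 UTC.
Add 6 hours and 32 minutes layover in Eucla → 20:10 UTC.
Add 7 hours and 15 minutes leg 2 → 03:25 UTC (Jun 18).
Add 5 hours and 10 minutes layover in Adelaide → 08:35 UTC.
Add 5 hours and 13 minutes leg 3 → 13:48 UTC.
Add 5 hours 40 minutes layover in Marrick → 19:28 UTC.
Add 1 hour and 27 minutes leg 4 → 20:55 UTC.
Cinderford is UTC+6:30, so local arrival = 20:55 + 6:30 = 03:25 on Jun 19.

03:25 on June 19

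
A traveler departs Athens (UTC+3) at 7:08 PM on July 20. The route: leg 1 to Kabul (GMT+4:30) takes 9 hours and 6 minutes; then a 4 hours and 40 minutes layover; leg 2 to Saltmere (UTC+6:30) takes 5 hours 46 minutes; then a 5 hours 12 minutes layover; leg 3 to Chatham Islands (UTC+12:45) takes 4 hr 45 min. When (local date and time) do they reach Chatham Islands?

Convert departure to UTC: 7:08 PM − 3:00 = 4:08 PM UTC on Jul 20.
Add 9 hours 6 minutes leg 1 → 1:14 AM UTC (Jul 21).
Add 4 hours 40 minutes layover in Kabul → 5:54 AM UTC.
Add 5 hours and 46 minutes leg 2 → 11:40 AM UTC.
Add 5 hours 12 minutes layover in Saltmere → 4:52 PM UTC.
Add 4 hours 45 minutes leg 3 → 9:37 PM UTC.
Chatham Islands is UTC+12:45, so local arrival = 9:37 PM + 12:45 = 10:22 AM on Jul 22.

10:22 AM on July 22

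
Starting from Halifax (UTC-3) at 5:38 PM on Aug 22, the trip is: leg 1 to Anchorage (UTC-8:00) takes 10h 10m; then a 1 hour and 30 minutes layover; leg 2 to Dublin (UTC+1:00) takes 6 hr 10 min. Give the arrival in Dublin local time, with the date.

3:28 PM on August 23

Convert departure to UTC: 5:38 PM + 3:00 = 8:38 PM UTC on Aug 22.
Add 10 hours and 10 minutes leg 1 → 6:48 AM UTC (Aug 23).
Add 1 hour 30 minutes layover in Anchorage → 8:18 AM UTC.
Add 6 hours 10 minutes leg 2 → 2:28 PM UTC.
Dublin is UTC+1:00, so local arrival = 2:28 PM + 1:00 = 3:28 PM on Aug 23.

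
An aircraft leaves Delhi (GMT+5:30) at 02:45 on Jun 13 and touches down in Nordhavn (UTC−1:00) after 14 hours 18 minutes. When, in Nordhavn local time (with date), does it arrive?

10:33 on June 13

Nordhavn is 6:30 behind Delhi.
After 14 hours 18 minutes it is 17:03 in Delhi.
Shift by the zone difference: 17:03 − 6:30 = 10:33 on Jun 13 in Nordhavn.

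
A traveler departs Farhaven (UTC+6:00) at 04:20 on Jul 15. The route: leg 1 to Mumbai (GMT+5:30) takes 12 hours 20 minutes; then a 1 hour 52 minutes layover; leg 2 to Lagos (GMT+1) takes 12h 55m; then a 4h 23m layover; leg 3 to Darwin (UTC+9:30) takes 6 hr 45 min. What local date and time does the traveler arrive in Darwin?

Convert departure to UTC: 04:20 − 6:00 = 22:20 UTC on Jul 14.
Add 12 hours 20 minutes leg 1 → 10:40 UTC (Jul 15).
Add 1 hour 52 minutes layover in Mumbai → 12:32 UTC.
Add 12 hours and 55 minutes leg 2 → 01:27 UTC (Jul 16).
Add 4 hours and 23 minutes layover in Lagos → 05:50 UTC.
Add 6 hours and 45 minutes leg 3 → 12:35 UTC.
Darwin is UTC+9:30, so local arrival = 12:35 + 9:30 = 22:05 on Jul 16.

22:05 on Jul 16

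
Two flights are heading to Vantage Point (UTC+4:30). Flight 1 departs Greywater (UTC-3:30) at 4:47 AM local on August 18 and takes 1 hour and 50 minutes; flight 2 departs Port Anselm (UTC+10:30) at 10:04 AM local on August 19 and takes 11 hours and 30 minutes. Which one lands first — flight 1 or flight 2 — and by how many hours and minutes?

Flight 1 in UTC: 4:47 AM + 3:30 = 8:17 AM on Aug 18.
+1 hour and 50 minutes → arrive 10:07 AM UTC on Aug 18.
Flight 2 in UTC: 10:04 AM − 10:30 = 11:34 PM on Aug 18.
+11 hours 30 minutes → arrive 11:04 AM UTC on Aug 19.
Flight 1 lands earlier by 24 hours 57 minutes.

the first, by 24 hours 57 minutes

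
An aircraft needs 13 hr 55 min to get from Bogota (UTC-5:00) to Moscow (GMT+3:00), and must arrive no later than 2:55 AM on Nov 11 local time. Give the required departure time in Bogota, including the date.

5:00 AM on November 10

Target arrival in UTC: 2:55 AM − 3:00 = 11:55 PM on Nov 10.
Subtract 13 hours 55 minutes → departure 10:00 AM UTC on Nov 10.
Bogota is UTC−5:00: 10:00 AM − 5:00 = 5:00 AM on Nov 10.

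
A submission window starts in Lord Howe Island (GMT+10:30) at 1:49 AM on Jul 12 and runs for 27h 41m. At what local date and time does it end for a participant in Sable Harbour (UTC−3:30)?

Sable Harbour is 14:00 behind Lord Howe Island.
After 27 hours 41 minutes it is 5:30 AM (Jul 13) in Lord Howe Island.
Shift by the zone difference: 5:30 AM − 14:00 = 3:30 PM on Jul 12 in Sable Harbour.

3:30 PM on July 12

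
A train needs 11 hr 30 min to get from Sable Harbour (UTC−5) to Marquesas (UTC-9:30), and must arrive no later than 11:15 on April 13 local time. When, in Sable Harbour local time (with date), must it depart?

Target arrival in UTC: 11:15 + 9:30 = 20:45 on Apr 13.
Subtract 11 hours 30 minutes → departure 09:15 UTC on Apr 13.
Sable Harbour is UTC−5:00: 09:15 − 5:00 = 04:15 on Apr 13.

04:15 on Apr 13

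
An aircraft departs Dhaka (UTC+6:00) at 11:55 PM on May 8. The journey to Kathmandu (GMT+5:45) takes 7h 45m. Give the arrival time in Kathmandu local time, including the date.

7:25 AM on May 9

Kathmandu is 0:15 behind Dhaka.
After 7 hours 45 minutes it is 7:40 AM (May 9) in Dhaka.
Shift by the zone difference: 7:40 AM − 0:15 = 7:25 AM on May 9 in Kathmandu.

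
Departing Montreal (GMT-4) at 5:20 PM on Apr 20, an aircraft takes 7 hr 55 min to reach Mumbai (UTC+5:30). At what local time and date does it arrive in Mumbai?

10:45 AM on Apr 21

Convert departure to UTC: 5:20 PM + 4:00 = 9:20 PM UTC on Apr 20.
Add 7 hours and 55 minutes travel time → 5:15 AM UTC (Apr 21).
Mumbai is UTC+5:30, so local arrival = 5:15 AM + 5:30 = 10:45 AM on Apr 21.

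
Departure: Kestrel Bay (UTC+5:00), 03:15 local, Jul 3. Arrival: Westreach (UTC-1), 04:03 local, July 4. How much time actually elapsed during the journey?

30 hours 48 minutes

Westreach is 6:00 behind Kestrel Bay.
Clock-face elapsed time (ignoring zones) is 24 hours 48 minutes.
Actual elapsed = 24 hours 48 minutes + 6:00 = 30 hours 48 minutes.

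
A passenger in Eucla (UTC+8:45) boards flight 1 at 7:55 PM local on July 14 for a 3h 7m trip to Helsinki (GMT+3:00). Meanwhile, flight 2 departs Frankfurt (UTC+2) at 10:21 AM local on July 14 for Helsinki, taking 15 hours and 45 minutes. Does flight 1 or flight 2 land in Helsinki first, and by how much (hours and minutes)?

the first, by 9 hours 49 minutes

Flight 1 in UTC: 7:55 PM − 8:45 = 11:10 AM on Jul 14.
+3 hours 7 minutes → arrive 2:17 PM UTC on Jul 14.
Flight 2 in UTC: 10:21 AM − 2:00 = 8:21 AM on Jul 14.
+15 hours 45 minutes → arrive 12:06 AM UTC on Jul 15.
Flight 1 lands earlier by 9 hours 49 minutes.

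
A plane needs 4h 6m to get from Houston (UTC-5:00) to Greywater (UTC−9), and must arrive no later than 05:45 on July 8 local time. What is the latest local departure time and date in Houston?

05:39 on July 8

Target arrival in UTC: 05:45 + 9:00 = 14:45 on Jul 8.
Subtract 4 hours 6 minutes → departure 10:39 UTC on Jul 8.
Houston is UTC−5:00: 10:39 − 5:00 = 05:39 on Jul 8.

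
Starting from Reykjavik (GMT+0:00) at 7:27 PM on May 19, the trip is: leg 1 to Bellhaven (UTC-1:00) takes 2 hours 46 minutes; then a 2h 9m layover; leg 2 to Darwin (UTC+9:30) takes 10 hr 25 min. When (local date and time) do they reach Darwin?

8:17 PM on May 20

Reykjavik is at UTC+0, so departure is already 7:27 PM UTC on May 19.
Add 2 hours and 46 minutes leg 1 → 10:13 PM UTC.
Add 2 hours and 9 minutes layover in Bellhaven → 12:22 AM UTC (May 20).
Add 10 hours 25 minutes leg 2 → 10:47 AM UTC.
Darwin is UTC+9:30, so local arrival = 10:47 AM + 9:30 = 8:17 PM on May 20.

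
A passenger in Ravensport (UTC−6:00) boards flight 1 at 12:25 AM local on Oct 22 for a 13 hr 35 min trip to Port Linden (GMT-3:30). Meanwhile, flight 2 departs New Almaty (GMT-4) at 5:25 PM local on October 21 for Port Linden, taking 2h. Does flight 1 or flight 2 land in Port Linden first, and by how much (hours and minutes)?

the second, by 20 hours 35 minutes

Flight 1 in UTC: 12:25 AM + 6:00 = 6:25 AM on Oct 22.
+13 hours and 35 minutes → arrive 8:00 PM UTC on Oct 22.
Flight 2 in UTC: 5:25 PM + 4:00 = 9:25 PM on Oct 21.
+2 hours → arrive 11:25 PM UTC on Oct 21.
Flight 2 lands earlier by 20 hours 35 minutes.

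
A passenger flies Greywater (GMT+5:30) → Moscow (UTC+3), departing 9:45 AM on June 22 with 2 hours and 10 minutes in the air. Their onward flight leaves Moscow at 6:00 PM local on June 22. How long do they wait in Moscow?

8 hours 35 minutes

Convert departure to UTC: 9:45 AM − 5:30 = 4:15 AM UTC on Jun 22.
Add 2 hours and 10 minutes flight time → 6:25 AM UTC.
Moscow is UTC+3:00, so local arrival = 6:25 AM + 3:00 = 9:25 AM on Jun 22.
Layover = 6:00 PM − 9:25 AM = 8 hours 35 minutes.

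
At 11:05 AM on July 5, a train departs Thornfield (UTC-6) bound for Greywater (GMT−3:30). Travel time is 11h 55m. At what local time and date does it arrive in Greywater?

Convert departure to UTC: 11:05 AM + 6:00 = 5:05 PM UTC on Jul 5.
Add 11 hours 55 minutes travel time → 5:00 AM UTC (Jul 6).
Greywater is UTC−3:30, so local arrival = 5:00 AM − 3:30 = 1:30 AM on Jul 6.

1:30 AM on July 6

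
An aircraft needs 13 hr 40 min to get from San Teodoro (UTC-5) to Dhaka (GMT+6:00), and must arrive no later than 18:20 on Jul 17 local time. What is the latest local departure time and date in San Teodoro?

Target arrival in UTC: 18:20 − 6:00 = 12:20 on Jul 17.
Subtract 13 hours and 40 minutes → departure 22:40 UTC on Jul 16.
San Teodoro is UTC−5:00: 22:40 − 5:00 = 17:40 on Jul 16.

17:40 on July 16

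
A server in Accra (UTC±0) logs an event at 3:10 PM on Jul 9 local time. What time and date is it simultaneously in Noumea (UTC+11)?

Accra is UTC+0 so that is 3:10 PM UTC.
Noumea is UTC+11:00: 3:10 PM + 11:00 = 2:10 AM on Jul 10.

2:10 AM on Jul 10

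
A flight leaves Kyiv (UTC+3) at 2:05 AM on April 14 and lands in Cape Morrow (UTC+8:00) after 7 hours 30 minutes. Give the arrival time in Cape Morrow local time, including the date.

Cape Morrow is 5:00 ahead of Kyiv.
After 7 hours and 30 minutes it is 9:35 AM in Kyiv.
Shift by the zone difference: 9:35 AM + 5:00 = 2:35 PM on Apr 14 in Cape Morrow.

2:35 PM on Apr 14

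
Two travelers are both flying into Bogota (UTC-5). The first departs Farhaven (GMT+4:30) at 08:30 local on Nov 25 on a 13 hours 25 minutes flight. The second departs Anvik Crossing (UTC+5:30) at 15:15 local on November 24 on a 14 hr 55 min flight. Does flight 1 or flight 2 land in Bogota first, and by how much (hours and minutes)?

the second, by 16 hours 45 minutes

Flight 1 in UTC: 08:30 − 4:30 = 04:00 on Nov 25.
+13 hours 25 minutes → arrive 17:25 UTC on Nov 25.
Flight 2 in UTC: 15:15 − 5:30 = 09:45 on Nov 24.
+14 hours 55 minutes → arrive 00:40 UTC on Nov 25.
Flight 2 lands earlier by 16 hours 45 minutes.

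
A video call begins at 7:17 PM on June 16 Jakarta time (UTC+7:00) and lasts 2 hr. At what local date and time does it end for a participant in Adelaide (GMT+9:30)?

Adelaide is 2:30 ahead of Jakarta.
After 2 hours it is 9:17 PM in Jakarta.
Shift by the zone difference: 9:17 PM + 2:30 = 11:47 PM on Jun 16 in Adelaide.

11:47 PM on Jun 16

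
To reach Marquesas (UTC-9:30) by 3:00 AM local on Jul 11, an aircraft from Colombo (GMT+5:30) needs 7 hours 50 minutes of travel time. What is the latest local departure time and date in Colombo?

10:10 AM on Jul 11

Target arrival in UTC: 3:00 AM + 9:30 = 12:30 PM on Jul 11.
Subtract 7 hours and 50 minutes → departure 4:40 AM UTC on Jul 11.
Colombo is UTC+5:30: 4:40 AM + 5:30 = 10:10 AM on Jul 11.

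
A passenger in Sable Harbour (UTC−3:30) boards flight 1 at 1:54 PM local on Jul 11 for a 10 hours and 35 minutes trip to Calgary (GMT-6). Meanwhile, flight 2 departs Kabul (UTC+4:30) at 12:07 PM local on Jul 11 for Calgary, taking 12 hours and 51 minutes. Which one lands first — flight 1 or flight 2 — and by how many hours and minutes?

Flight 1 in UTC: 1:54 PM + 3:30 = 5:24 PM on Jul 11.
+10 hours and 35 minutes → arrive 3:59 AM UTC on Jul 12.
Flight 2 in UTC: 12:07 PM − 4:30 = 7:37 AM on Jul 11.
+12 hours 51 minutes → arrive 8:28 PM UTC on Jul 11.
Flight 2 lands earlier by 7 hours 31 minutes.

the second, by 7 hours 31 minutes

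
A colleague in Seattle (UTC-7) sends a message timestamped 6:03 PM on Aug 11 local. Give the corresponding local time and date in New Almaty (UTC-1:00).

In UTC: 6:03 PM + 7:00 = 1:03 AM on Aug 12.
New Almaty is UTC−1:00: 1:03 AM − 1:00 = 12:03 AM on Aug 12.

12:03 AM on August 12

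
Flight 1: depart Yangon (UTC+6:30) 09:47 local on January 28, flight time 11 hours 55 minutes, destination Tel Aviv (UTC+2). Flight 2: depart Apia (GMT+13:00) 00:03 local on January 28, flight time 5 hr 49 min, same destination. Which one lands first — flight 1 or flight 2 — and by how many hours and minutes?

Flight 1 in UTC: 09:47 − 6:30 = 03:17 on Jan 28.
+11 hours and 55 minutes → arrive 15:12 UTC on Jan 28.
Flight 2 in UTC: 00:03 − 13:00 = 11:03 on Jan 27.
+5 hours 49 minutes → arrive 16:52 UTC on Jan 27.
Flight 2 lands earlier by 22 hours 20 minutes.

the second, by 22 hours 20 minutes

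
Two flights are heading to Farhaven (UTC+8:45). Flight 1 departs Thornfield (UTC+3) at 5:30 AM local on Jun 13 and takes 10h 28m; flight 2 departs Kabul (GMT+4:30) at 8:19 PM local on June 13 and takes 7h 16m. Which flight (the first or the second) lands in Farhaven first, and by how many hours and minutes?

the first, by 10 hours 7 minutes

Flight 1 in UTC: 5:30 AM − 3:00 = 2:30 AM on Jun 13.
+10 hours 28 minutes → arrive 12:58 PM UTC on Jun 13.
Flight 2 in UTC: 8:19 PM − 4:30 = 3:49 PM on Jun 13.
+7 hours and 16 minutes → arrive 11:05 PM UTC on Jun 13.
Flight 1 lands earlier by 10 hours 7 minutes.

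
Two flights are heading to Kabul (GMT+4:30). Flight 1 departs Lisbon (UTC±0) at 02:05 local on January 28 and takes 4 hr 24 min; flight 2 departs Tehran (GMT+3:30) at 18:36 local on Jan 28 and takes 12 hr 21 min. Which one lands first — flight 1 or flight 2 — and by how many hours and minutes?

Flight 1 departs at 02:05 UTC (Jan 28).
+4 hours and 24 minutes → arrive 06:29 UTC on Jan 28.
Flight 2 in UTC: 18:36 − 3:30 = 15:06 on Jan 28.
+12 hours and 21 minutes → arrive 03:27 UTC on Jan 29.
Flight 1 lands earlier by 20 hours 58 minutes.

the first, by 20 hours 58 minutes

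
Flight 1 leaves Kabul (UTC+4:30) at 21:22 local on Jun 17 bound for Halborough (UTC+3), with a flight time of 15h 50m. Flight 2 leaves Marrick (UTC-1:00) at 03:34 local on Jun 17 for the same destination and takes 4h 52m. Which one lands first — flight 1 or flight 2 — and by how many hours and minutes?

the second, by 23 hours 16 minutes

Flight 1 in UTC: 21:22 − 4:30 = 16:52 on Jun 17.
+15 hours 50 minutes → arrive 08:42 UTC on Jun 18.
Flight 2 in UTC: 03:34 + 1:00 = 04:34 on Jun 17.
+4 hours and 52 minutes → arrive 09:26 UTC on Jun 17.
Flight 2 lands earlier by 23 hours 16 minutes.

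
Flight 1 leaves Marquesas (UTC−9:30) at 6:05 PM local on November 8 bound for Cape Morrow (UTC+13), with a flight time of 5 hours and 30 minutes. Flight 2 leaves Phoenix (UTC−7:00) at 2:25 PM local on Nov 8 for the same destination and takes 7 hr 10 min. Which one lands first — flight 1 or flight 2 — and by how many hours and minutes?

Flight 1 in UTC: 6:05 PM + 9:30 = 3:35 AM on Nov 9.
+5 hours 30 minutes → arrive 9:05 AM UTC on Nov 9.
Flight 2 in UTC: 2:25 PM + 7:00 = 9:25 PM on Nov 8.
+7 hours 10 minutes → arrive 4:35 AM UTC on Nov 9.
Flight 2 lands earlier by 4 hours 30 minutes.

the second, by 4 hours 30 minutes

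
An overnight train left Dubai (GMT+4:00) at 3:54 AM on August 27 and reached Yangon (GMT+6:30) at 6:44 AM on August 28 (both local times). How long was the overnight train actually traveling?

24 hours 20 minutes

Yangon is 2:30 ahead of Dubai.
Clock-face elapsed time (ignoring zones) is 26 hours 50 minutes.
Actual elapsed = 26 hours 50 minutes − 2:30 = 24 hours 20 minutes.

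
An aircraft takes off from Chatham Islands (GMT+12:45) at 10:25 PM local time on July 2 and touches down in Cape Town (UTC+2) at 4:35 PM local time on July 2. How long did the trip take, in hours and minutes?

4 hours 55 minutes

Cape Town is 10:45 behind Chatham Islands.
Clock-face elapsed time (ignoring zones) is −5 hours 50 minutes.
Actual elapsed = −5 hours 50 minutes + 10:45 = 4 hours 55 minutes.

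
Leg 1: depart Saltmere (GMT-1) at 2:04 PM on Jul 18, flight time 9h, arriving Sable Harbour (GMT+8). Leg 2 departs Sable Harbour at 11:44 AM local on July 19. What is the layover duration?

Convert departure to UTC: 2:04 PM + 1:00 = 3:04 PM UTC on Jul 18.
Add 9 hours flight time → 12:04 AM UTC (Jul 19).
Sable Harbour is UTC+8:00, so local arrival = 12:04 AM + 8:00 = 8:04 AM on Jul 19.
Layover = 11:44 AM − 8:04 AM = 3 hours 40 minutes.

3 hours 40 minutes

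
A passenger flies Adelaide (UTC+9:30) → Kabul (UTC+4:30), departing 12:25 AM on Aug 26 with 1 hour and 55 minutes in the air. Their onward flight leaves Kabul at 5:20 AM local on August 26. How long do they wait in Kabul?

8 hours

Convert departure to UTC: 12:25 AM − 9:30 = 2:55 PM UTC on Aug 25.
Add 1 hour 55 minutes flight time → 4:50 PM UTC.
Kabul is UTC+4:30, so local arrival = 4:50 PM + 4:30 = 9:20 PM on Aug 25.
Layover = 5:20 AM − 9:20 PM (+1 day) = 8 hours.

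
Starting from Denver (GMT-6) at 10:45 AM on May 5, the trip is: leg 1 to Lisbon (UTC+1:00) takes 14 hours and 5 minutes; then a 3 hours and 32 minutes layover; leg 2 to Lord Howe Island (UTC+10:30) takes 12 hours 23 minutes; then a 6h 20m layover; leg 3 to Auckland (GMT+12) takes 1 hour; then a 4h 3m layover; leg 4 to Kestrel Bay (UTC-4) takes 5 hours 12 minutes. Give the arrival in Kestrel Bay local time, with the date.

Convert departure to UTC: 10:45 AM + 6:00 = 4:45 PM UTC on May 5.
Add 14 hours and 5 minutes leg 1 → 6:50 AM UTC (May 6).
Add 3 hours 32 minutes layover in Lisbon → 10:22 AM UTC.
Add 12 hours and 23 minutes leg 2 → 10:45 PM UTC.
Add 6 hours 20 minutes layover in Lord Howe Island → 5:05 AM UTC (May 7).
Add 1 hour leg 3 → 6:05 AM UTC.
Add 4 hours and 3 minutes layover in Auckland → 10:08 AM UTC.
Add 5 hours 12 minutes leg 4 → 3:20 PM UTC.
Kestrel Bay is UTC−4:00, so local arrival = 3:20 PM − 4:00 = 11:20 AM on May 7.

11:20 AM on May 7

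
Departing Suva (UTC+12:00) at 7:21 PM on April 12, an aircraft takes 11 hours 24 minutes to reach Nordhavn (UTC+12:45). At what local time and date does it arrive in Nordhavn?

7:30 AM on April 13

Convert departure to UTC: 7:21 PM − 12:00 = 7:21 AM UTC on Apr 12.
Add 11 hours and 24 minutes travel time → 6:45 PM UTC.
Nordhavn is UTC+12:45, so local arrival = 6:45 PM + 12:45 = 7:30 AM on Apr 13.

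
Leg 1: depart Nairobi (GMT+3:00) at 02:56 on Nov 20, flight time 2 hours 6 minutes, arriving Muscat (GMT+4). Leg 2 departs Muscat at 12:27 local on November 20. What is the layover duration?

Convert departure to UTC: 02:56 − 3:00 = 23:56 UTC on Nov 19.
Add 2 hours and 6 minutes flight time → 02:02 UTC (Nov 20).
Muscat is UTC+4:00, so local arrival = 02:02 + 4:00 = 06:02 on Nov 20.
Layover = 12:27 − 06:02 = 6 hours 25 minutes.

6 hours 25 minutes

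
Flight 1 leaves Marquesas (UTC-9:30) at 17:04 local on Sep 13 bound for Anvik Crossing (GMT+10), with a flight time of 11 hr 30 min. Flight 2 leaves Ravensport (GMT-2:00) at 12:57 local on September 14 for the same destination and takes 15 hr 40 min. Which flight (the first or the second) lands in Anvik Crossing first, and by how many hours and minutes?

Flight 1 in UTC: 17:04 + 9:30 = 02:34 on Sep 14.
+11 hours 30 minutes → arrive 14:04 UTC on Sep 14.
Flight 2 in UTC: 12:57 + 2:00 = 14:57 on Sep 14.
+15 hours 40 minutes → arrive 06:37 UTC on Sep 15.
Flight 1 lands earlier by 16 hours 33 minutes.

the first, by 16 hours 33 minutes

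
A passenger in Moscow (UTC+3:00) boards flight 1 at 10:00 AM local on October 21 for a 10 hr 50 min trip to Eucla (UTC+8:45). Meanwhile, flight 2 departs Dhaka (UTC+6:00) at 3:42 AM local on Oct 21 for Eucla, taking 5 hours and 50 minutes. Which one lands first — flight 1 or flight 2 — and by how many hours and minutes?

Flight 1 in UTC: 10:00 AM − 3:00 = 7:00 AM on Oct 21.
+10 hours and 50 minutes → arrive 5:50 PM UTC on Oct 21.
Flight 2 in UTC: 3:42 AM − 6:00 = 9:42 PM on Oct 20.
+5 hours and 50 minutes → arrive 3:32 AM UTC on Oct 21.
Flight 2 lands earlier by 14 hours 18 minutes.

the second, by 14 hours 18 minutes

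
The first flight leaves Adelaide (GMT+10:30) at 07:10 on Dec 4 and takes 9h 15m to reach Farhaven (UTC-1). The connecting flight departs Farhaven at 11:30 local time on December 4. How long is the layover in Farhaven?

Convert departure to UTC: 07:10 − 10:30 = 20:40 UTC on Dec 3.
Add 9 hours 15 minutes flight time → 05:55 UTC (Dec 4).
Farhaven is UTC−1:00, so local arrival = 05:55 − 1:00 = 04:55 on Dec 4.
Layover = 11:30 − 04:55 = 6 hours 35 minutes.

6 hours 35 minutes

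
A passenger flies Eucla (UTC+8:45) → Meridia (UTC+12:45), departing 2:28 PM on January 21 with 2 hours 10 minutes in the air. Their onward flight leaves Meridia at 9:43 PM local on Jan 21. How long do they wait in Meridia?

1 hour 5 minutes

Convert departure to UTC: 2:28 PM − 8:45 = 5:43 AM UTC on Jan 21.
Add 2 hours and 10 minutes flight time → 7:53 AM UTC.
Meridia is UTC+12:45, so local arrival = 7:53 AM + 12:45 = 8:38 PM on Jan 21.
Layover = 9:43 PM − 8:38 PM = 1 hour 5 minutes.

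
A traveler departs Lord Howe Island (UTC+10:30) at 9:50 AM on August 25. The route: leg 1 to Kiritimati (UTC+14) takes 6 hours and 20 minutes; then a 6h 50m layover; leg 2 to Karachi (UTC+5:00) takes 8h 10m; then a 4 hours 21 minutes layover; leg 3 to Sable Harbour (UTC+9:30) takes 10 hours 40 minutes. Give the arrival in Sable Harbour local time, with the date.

9:11 PM on August 26

Convert departure to UTC: 9:50 AM − 10:30 = 11:20 PM UTC on Aug 24.
Add 6 hours and 20 minutes leg 1 → 5:40 AM UTC (Aug 25).
Add 6 hours and 50 minutes layover in Kiritimati → 12:30 PM UTC.
Add 8 hours and 10 minutes leg 2 → 8:40 PM UTC.
Add 4 hours and 21 minutes layover in Karachi → 1:01 AM UTC (Aug 26).
Add 10 hours and 40 minutes leg 3 → 11:41 AM UTC.
Sable Harbour is UTC+9:30, so local arrival = 11:41 AM + 9:30 = 9:11 PM on Aug 26.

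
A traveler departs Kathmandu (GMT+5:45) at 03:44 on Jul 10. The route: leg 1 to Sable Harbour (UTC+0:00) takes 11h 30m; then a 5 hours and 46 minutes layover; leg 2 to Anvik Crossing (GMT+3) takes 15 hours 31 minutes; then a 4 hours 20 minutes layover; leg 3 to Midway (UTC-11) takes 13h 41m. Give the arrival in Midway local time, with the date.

Convert departure to UTC: 03:44 − 5:45 = 21:59 UTC on Jul 9.
Add 11 hours and 30 minutes leg 1 → 09:29 UTC (Jul 10).
Add 5 hours and 46 minutes layover in Sable Harbour → 15:15 UTC.
Add 15 hours and 31 minutes leg 2 → 06:46 UTC (Jul 11).
Add 4 hours and 20 minutes layover in Anvik Crossing → 11:06 UTC.
Add 13 hours 41 minutes leg 3 → 00:47 UTC (Jul 12).
Midway is UTC−11:00, so local arrival = 00:47 − 11:00 = 13:47 on Jul 11.

13:47 on July 11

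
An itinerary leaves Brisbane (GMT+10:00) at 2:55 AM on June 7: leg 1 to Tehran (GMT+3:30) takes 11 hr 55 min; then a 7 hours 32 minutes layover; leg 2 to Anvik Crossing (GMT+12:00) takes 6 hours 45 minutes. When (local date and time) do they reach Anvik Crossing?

7:07 AM on June 8

Convert departure to UTC: 2:55 AM − 10:00 = 4:55 PM UTC on Jun 6.
Add 11 hours and 55 minutes leg 1 → 4:50 AM UTC (Jun 7).
Add 7 hours 32 minutes layover in Tehran → 12:22 PM UTC.
Add 6 hours 45 minutes leg 2 → 7:07 PM UTC.
Anvik Crossing is UTC+12:00, so local arrival = 7:07 PM + 12:00 = 7:07 AM on Jun 8.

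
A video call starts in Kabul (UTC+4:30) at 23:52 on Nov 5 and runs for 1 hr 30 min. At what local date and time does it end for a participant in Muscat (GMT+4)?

Convert start to UTC: 23:52 − 4:30 = 19:22 UTC on Nov 5.
Add 1 hour 30 minutes duration → 20:52 UTC.
Muscat is UTC+4:00, so local end time = 20:52 + 4:00 = 00:52 on Nov 6.

00:52 on November 6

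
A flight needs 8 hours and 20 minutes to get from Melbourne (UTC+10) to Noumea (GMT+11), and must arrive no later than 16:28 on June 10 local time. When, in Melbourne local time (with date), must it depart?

07:08 on June 10

Target arrival in UTC: 16:28 − 11:00 = 05:28 on Jun 10.
Subtract 8 hours 20 minutes → departure 21:08 UTC on Jun 9.
Melbourne is UTC+10:00: 21:08 + 10:00 = 07:08 on Jun 10.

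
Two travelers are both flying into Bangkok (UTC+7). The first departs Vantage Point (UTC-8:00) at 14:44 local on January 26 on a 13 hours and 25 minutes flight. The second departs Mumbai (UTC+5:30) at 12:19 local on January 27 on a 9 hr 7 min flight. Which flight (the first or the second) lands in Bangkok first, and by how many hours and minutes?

Flight 1 in UTC: 14:44 + 8:00 = 22:44 on Jan 26.
+13 hours 25 minutes → arrive 12:09 UTC on Jan 27.
Flight 2 in UTC: 12:19 − 5:30 = 06:49 on Jan 27.
+9 hours 7 minutes → arrive 15:56 UTC on Jan 27.
Flight 1 lands earlier by 3 hours 47 minutes.

the first, by 3 hours 47 minutes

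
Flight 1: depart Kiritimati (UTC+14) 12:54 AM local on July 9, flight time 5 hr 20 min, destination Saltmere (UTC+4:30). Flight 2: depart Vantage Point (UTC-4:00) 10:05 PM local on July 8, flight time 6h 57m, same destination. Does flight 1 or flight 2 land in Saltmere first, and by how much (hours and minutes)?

Flight 1 in UTC: 12:54 AM − 14:00 = 10:54 AM on Jul 8.
+5 hours 20 minutes → arrive 4:14 PM UTC on Jul 8.
Flight 2 in UTC: 10:05 PM + 4:00 = 2:05 AM on Jul 9.
+6 hours and 57 minutes → arrive 9:02 AM UTC on Jul 9.
Flight 1 lands earlier by 16 hours 48 minutes.

the first, by 16 hours 48 minutes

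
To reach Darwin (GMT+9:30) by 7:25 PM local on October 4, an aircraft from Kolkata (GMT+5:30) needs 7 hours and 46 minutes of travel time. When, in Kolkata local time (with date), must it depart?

7:39 AM on Oct 4

Target arrival in UTC: 7:25 PM − 9:30 = 9:55 AM on Oct 4.
Subtract 7 hours 46 minutes → departure 2:09 AM UTC on Oct 4.
Kolkata is UTC+5:30: 2:09 AM + 5:30 = 7:39 AM on Oct 4.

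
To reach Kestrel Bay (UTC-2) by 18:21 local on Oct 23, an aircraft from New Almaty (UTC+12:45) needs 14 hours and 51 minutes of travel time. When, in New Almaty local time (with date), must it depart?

Target arrival in UTC: 18:21 + 2:00 = 20:21 on Oct 23.
Subtract 14 hours and 51 minutes → departure 05:30 UTC on Oct 23.
New Almaty is UTC+12:45: 05:30 + 12:45 = 18:15 on Oct 23.

18:15 on October 23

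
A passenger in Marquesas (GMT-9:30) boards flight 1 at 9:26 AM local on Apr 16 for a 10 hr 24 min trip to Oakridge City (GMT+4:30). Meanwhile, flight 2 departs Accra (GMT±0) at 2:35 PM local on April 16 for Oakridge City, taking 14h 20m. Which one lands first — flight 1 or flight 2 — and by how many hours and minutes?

the second, by 25 minutes

Flight 1 in UTC: 9:26 AM + 9:30 = 6:56 PM on Apr 16.
+10 hours and 24 minutes → arrive 5:20 AM UTC on Apr 17.
Flight 2 departs at 2:35 PM UTC (Apr 16).
+14 hours and 20 minutes → arrive 4:55 AM UTC on Apr 17.
Flight 2 lands earlier by 25 minutes.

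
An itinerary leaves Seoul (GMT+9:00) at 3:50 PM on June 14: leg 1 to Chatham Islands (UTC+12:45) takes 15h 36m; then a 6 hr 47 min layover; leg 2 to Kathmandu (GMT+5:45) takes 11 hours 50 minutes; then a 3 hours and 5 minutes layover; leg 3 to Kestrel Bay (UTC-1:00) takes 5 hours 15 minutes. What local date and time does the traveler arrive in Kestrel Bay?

Convert departure to UTC: 3:50 PM − 9:00 = 6:50 AM UTC on Jun 14.
Add 15 hours 36 minutes leg 1 → 10:26 PM UTC.
Add 6 hours and 47 minutes layover in Chatham Islands → 5:13 AM UTC (Jun 15).
Add 11 hours and 50 minutes leg 2 → 5:03 PM UTC.
Add 3 hours and 5 minutes layover in Kathmandu → 8:08 PM UTC.
Add 5 hours 15 minutes leg 3 → 1:23 AM UTC (Jun 16).
Kestrel Bay is UTC−1:00, so local arrival = 1:23 AM − 1:00 = 12:23 AM on Jun 16.

12:23 AM on June 16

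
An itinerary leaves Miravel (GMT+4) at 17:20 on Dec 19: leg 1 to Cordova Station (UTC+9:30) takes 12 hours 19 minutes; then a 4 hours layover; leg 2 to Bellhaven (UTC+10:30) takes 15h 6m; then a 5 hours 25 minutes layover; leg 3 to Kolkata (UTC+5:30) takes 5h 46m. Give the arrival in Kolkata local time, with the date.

13:26 on Dec 21

Convert departure to UTC: 17:20 − 4:00 = 13:20 UTC on Dec 19.
Add 12 hours 19 minutes leg 1 → 01:39 UTC (Dec 20).
Add 4 hours layover in Cordova Station → 05:39 UTC.
Add 15 hours and 6 minutes leg 2 → 20:45 UTC.
Add 5 hours 25 minutes layover in Bellhaven → 02:10 UTC (Dec 21).
Add 5 hours 46 minutes leg 3 → 07:56 UTC.
Kolkata is UTC+5:30, so local arrival = 07:56 + 5:30 = 13:26 on Dec 21.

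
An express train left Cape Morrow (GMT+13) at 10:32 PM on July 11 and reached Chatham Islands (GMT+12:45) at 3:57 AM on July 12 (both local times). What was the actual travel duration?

Departure in UTC: 10:32 PM − 13:00 = 9:32 AM on Jul 11.
Arrival in UTC: 3:57 AM − 12:45 = 3:12 PM on Jul 11.
Elapsed = 3:12 PM − 9:32 AM = 5 hours 40 minutes.

5 hours 40 minutes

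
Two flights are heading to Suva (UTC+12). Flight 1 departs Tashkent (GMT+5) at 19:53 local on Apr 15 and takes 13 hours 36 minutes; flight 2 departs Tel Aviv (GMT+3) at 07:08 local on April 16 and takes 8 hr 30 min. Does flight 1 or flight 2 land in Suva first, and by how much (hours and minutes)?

Flight 1 in UTC: 19:53 − 5:00 = 14:53 on Apr 15.
+13 hours 36 minutes → arrive 04:29 UTC on Apr 16.
Flight 2 in UTC: 07:08 − 3:00 = 04:08 on Apr 16.
+8 hours and 30 minutes → arrive 12:38 UTC on Apr 16.
Flight 1 lands earlier by 8 hours 9 minutes.

the first, by 8 hours 9 minutes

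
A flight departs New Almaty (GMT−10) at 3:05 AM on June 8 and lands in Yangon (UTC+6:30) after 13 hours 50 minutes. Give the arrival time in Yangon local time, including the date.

9:25 AM on June 9

Yangon is 16:30 ahead of New Almaty.
After 13 hours 50 minutes it is 4:55 PM in New Almaty.
Shift by the zone difference: 4:55 PM + 16:30 = 9:25 AM on Jun 9 in Yangon.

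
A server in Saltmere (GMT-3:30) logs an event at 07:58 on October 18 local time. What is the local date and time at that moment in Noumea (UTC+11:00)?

22:28 on October 18

Noumea is 14:30 ahead of Saltmere.
Shift by the zone difference: 07:58 + 14:30 = 22:28 on Oct 18 in Noumea.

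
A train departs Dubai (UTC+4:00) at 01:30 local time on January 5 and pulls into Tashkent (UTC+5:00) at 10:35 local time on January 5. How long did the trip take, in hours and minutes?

Departure in UTC: 01:30 − 4:00 = 21:30 on Jan 4.
Arrival in UTC: 10:35 − 5:00 = 05:35 on Jan 5.
Elapsed = 05:35 − 21:30 (+1 day) = 8 hours 5 minutes.

8 hours 5 minutes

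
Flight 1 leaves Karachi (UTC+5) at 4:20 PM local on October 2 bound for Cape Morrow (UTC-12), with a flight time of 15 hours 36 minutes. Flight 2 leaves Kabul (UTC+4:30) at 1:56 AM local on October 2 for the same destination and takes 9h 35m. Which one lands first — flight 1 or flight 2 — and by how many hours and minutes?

Flight 1 in UTC: 4:20 PM − 5:00 = 11:20 AM on Oct 2.
+15 hours and 36 minutes → arrive 2:56 AM UTC on Oct 3.
Flight 2 in UTC: 1:56 AM − 4:30 = 9:26 PM on Oct 1.
+9 hours 35 minutes → arrive 7:01 AM UTC on Oct 2.
Flight 2 lands earlier by 19 hours 55 minutes.

the second, by 19 hours 55 minutes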